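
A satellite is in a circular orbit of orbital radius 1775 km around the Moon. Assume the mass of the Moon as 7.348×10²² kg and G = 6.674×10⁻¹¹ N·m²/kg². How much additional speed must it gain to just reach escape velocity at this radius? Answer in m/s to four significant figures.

μ = GM = 6.674×10⁻¹¹ × 7.348×10²² = 4.904×10¹² m³/s².
r = 1775 km = 1.775×10⁶ m.
Circular speed v_c = √(μ/r) = 1662 m/s.
Escape speed v_esc = √(2μ/r) = √2 × v_c = 2351 m/s.
Δv = v_esc − v_c = 688.5 m/s.

Δv ≈ 688.5 m/s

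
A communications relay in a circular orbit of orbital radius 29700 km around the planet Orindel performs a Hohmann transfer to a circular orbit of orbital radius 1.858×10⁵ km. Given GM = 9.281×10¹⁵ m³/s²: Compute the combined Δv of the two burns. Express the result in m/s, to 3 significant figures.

Δv_total ≈ 8890 m/s

r₁ = 29700 km = 2.970×10⁷ m.
r₂ = 1.858×10⁵ km = 1.858×10⁸ m.
Transfer ellipse a_t = (r₁ + r₂)/2 = 1.078×10⁸ m.
At r₁: circular v_c1 = √(μ/r₁) = 17680 m/s; transfer-periapsis v_p = √[μ(2/r₁ − 1/a_t)] = 23210 m/s.
Δv₁ = v_p − v_c1 = 5536 m/s.
At r₂: circular v_c2 = √(μ/r₂) = 7068 m/s; transfer-apoapsis v_a = √[μ(2/r₂ − 1/a_t)] = 3711 m/s.
Δv₂ = v_c2 − v_a = 3357 m/s.
Total Δv = Δv₁ + Δv₂ = 8893 m/s.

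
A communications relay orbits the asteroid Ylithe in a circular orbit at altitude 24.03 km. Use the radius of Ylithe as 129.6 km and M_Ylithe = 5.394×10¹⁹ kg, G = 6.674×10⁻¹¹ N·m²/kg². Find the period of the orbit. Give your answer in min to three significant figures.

T ≈ 105 min

μ = GM = 6.674×10⁻¹¹ × 5.394×10¹⁹ = 3.600×10⁹ m³/s².
r = 129.6 + 24.03 = 153.63 km = 1.5363×10⁵ m.
Kepler's third law: T = 2π√(r³/μ) = 2π√((1.536×10⁵)³ / 3.600×10⁹).
r³/μ = 1.007×10⁶ s², so T = 2π × 1.004×10³ = 6.306×10³ s.
Converting: 6.306×10³ s ÷ 60.00 = 105.1 min.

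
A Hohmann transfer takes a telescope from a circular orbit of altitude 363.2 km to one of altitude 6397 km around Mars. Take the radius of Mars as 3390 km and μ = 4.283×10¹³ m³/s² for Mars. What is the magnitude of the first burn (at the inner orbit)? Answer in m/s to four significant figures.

r₁ = 3390 + 363.2 = 3753.2 km = 3.7532×10⁶ m.
r₂ = 3390 + 6397 = 9787.0 km = 9.7870×10⁶ m.
Transfer ellipse a_t = (r₁ + r₂)/2 = 6.770×10⁶ m.
At r₁: circular v_c1 = √(μ/r₁) = 3378 m/s; transfer-periapsis v_p = √[μ(2/r₁ − 1/a_t)] = 4062 m/s.
Δv₁ = v_p − v_c1 = 683.5 m/s.

Δv ≈ 683.5 m/s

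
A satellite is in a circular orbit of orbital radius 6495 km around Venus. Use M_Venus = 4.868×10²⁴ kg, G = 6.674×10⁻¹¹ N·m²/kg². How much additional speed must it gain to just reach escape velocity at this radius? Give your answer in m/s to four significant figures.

μ = GM = 6.674×10⁻¹¹ × 4.868×10²⁴ = 3.249×10¹⁴ m³/s².
r = 6495 km = 6.495×10⁶ m.
Circular speed v_c = √(μ/r) = 7073 m/s.
Escape speed v_esc = √(2μ/r) = √2 × v_c = 10000 m/s.
Δv = v_esc − v_c = 2930 m/s.

Δv ≈ 2930 m/s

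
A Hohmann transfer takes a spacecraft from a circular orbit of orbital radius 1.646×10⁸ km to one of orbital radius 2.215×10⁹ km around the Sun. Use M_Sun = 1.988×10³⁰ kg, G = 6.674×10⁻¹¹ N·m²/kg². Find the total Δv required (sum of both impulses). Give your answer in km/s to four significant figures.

μ = GM = 6.674×10⁻¹¹ × 1.988×10³⁰ = 1.327×10²⁰ m³/s².
r₁ = 1.646×10⁸ km = 1.646×10¹¹ m.
r₂ = 2.215×10⁹ km = 2.215×10¹² m.
Transfer ellipse a_t = (r₁ + r₂)/2 = 1.190×10¹² m.
At r₁: circular v_c1 = √(μ/r₁) = 28390 m/s; transfer-perihelion v_p = √[μ(2/r₁ − 1/a_t)] = 38740 m/s.
Δv₁ = v_p − v_c1 = 10350 m/s.
At r₂: circular v_c2 = √(μ/r₂) = 7740 m/s; transfer-aphelion v_a = √[μ(2/r₂ − 1/a_t)] = 2879 m/s.
Δv₂ = v_c2 − v_a = 4861 m/s.
Total Δv = Δv₁ + Δv₂ = 15210 m/s = 15.21 km/s.

Δv_total ≈ 15.21 km/s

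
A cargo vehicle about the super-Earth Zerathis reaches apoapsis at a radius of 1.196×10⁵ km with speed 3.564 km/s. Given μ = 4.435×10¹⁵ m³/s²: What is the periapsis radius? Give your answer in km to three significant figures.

r_a = 1.196×10⁸ m.
Specific energy ε = v²/2 − μ/r = -3.073×10⁷ J/kg, so a = −μ/(2ε) = 7.216×10⁷ m.
The apsides satisfy r_p + r_a = 2a, so the periapsis radius is 2a − r_a = 2.472×10⁷ m = 24717 km.

periapsis radius ≈ 24700 km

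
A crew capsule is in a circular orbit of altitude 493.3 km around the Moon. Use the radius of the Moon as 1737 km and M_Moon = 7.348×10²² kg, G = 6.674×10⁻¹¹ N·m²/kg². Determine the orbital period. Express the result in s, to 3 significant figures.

μ = GM = 6.674×10⁻¹¹ × 7.348×10²² = 4.904×10¹² m³/s².
r = 1737 + 493.3 = 2230.3 km = 2.2303×10⁶ m.
Kepler's third law: T = 2π√(r³/μ) = 2π√((2.230×10⁶)³ / 4.904×10¹²).
r³/μ = 2.262×10⁶ s², so T = 2π × 1.504×10³ = 9.450×10³ s.

T ≈ 9450 s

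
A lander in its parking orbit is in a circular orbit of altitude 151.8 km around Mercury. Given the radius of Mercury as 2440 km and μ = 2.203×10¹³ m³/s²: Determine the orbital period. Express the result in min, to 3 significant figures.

r = 2440 + 151.8 = 2591.8 km = 2.5918×10⁶ m.
Kepler's third law: T = 2π√(r³/μ) = 2π√((2.592×10⁶)³ / 2.203×10¹³).
r³/μ = 7.903×10⁵ s², so T = 2π × 8.890×10² = 5.586×10³ s.
Converting: 5.586×10³ s ÷ 60.00 = 93.09 min.

T ≈ 93.1 min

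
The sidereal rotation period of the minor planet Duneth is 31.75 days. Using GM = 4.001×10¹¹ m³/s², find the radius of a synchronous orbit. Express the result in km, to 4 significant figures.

r_sync ≈ 42410 km

T = 31.75 days = 2.743×10⁶ s.
A synchronous orbit has period T, so by Kepler's third law a = (μT²/4π²)^(1/3).
μT²/4π² = 4.001×10¹¹ × (2.743×10⁶)² / 39.48 = 7.626×10²² m³.
a = 4.241×10⁷ m = 42407 km.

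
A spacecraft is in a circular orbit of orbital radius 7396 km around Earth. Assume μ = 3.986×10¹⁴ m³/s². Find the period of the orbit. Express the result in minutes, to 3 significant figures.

T ≈ 106 minutes

r = 7396 km = 7.396×10⁶ m.
Kepler's third law: T = 2π√(r³/μ) = 2π√((7.396×10⁶)³ / 3.986×10¹⁴).
r³/μ = 1.015×10⁶ s², so T = 2π × 1.007×10³ = 6.330×10³ s.
Converting: 6.330×10³ s ÷ 60.00 = 105.5 minutes.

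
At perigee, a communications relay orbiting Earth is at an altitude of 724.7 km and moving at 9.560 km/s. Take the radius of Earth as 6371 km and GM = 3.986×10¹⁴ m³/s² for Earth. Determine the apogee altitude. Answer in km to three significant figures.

r_p = 6371 + 724.7 = 7095.7 km = 7.096×10⁶ m.
Specific energy ε = v²/2 − μ/r = -1.048×10⁷ J/kg, so a = −μ/(2ε) = 1.902×10⁷ m.
The apsides satisfy r_p + r_a = 2a, so the apogee radius is 2a − r_p = 3.095×10⁷ m = 30946 km.
Apogee altitude = 30946 − 6371 = 24575 km.

apogee altitude ≈ 24600 km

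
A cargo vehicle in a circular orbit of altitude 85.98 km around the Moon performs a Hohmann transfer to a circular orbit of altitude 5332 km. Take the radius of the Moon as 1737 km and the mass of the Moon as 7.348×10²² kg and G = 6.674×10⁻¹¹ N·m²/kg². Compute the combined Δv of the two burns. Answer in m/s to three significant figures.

Δv_total ≈ 728 m/s

μ = GM = 6.674×10⁻¹¹ × 7.348×10²² = 4.904×10¹² m³/s².
r₁ = 1737 + 85.98 = 1823.0 km = 1.8230×10⁶ m.
r₂ = 1737 + 5332 = 7069.0 km = 7.0690×10⁶ m.
Transfer ellipse a_t = (r₁ + r₂)/2 = 4.446×10⁶ m.
At r₁: circular v_c1 = √(μ/r₁) = 1640 m/s; transfer-perilune v_p = √[μ(2/r₁ − 1/a_t)] = 2068 m/s.
Δv₁ = v_p − v_c1 = 428.0 m/s.
At r₂: circular v_c2 = √(μ/r₂) = 832.9 m/s; transfer-apolune v_a = √[μ(2/r₂ − 1/a_t)] = 533.3 m/s.
Δv₂ = v_c2 − v_a = 299.6 m/s.
Total Δv = Δv₁ + Δv₂ = 727.6 m/s.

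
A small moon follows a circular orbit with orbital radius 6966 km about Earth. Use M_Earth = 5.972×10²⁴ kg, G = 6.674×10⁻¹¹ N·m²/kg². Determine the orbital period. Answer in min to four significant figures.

T ≈ 96.44 min

μ = GM = 6.674×10⁻¹¹ × 5.972×10²⁴ = 3.986×10¹⁴ m³/s².
r = 6966 km = 6.966×10⁶ m.
Kepler's third law: T = 2π√(r³/μ) = 2π√((6.966×10⁶)³ / 3.986×10¹⁴).
r³/μ = 8.481×10⁵ s², so T = 2π × 9.209×10² = 5.786×10³ s.
Converting: 5.786×10³ s ÷ 60.00 = 96.44 min.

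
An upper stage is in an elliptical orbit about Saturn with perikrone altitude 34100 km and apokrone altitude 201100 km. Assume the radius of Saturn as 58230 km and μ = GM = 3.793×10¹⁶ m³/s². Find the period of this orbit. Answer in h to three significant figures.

T ≈ 20.9 h

r_p = 58230 + 34100 = 92330 km = 9.2330×10⁷ m.
r_a = 58230 + 201100 = 259330 km = 2.5933×10⁸ m.
Semi-major axis a = (r_p + r_a)/2 = (92330 + 2.5933×10⁵)/2 = 1.7583×10⁵ km = 1.758×10⁸ m.
By Kepler's third law T = 2π√(a³/μ) = 2π × 1.197×10⁴ = 7.522×10⁴ s.
= 20.89 h.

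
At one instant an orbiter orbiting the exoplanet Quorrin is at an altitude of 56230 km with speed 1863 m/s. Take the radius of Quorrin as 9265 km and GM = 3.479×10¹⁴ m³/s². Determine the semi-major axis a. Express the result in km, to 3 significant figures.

a ≈ 48600 km

r = 9265 + 56230 = 65495 km = 6.550×10⁷ m.
Vis-viva rearranged: 1/a = 2/r − v²/μ = 3.054×10⁻⁸ − 9.976×10⁻⁹ = 2.056×10⁻⁸ m⁻¹.
a = 4.864×10⁷ m = 48637 km.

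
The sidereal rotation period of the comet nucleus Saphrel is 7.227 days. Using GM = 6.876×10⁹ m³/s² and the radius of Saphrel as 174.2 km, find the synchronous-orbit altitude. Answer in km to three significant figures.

h_sync ≈ 3910 km

T = 7.227 days = 6.244×10⁵ s.
A synchronous orbit has period T, so by Kepler's third law a = (μT²/4π²)^(1/3).
μT²/4π² = 6.876×10⁹ × (6.244×10⁵)² / 39.48 = 6.791×10¹⁹ m³.
a = 4.080×10⁶ m = 4079.8 km.
Altitude h = a − R = 4079.8 − 174.2 = 3905.6 km.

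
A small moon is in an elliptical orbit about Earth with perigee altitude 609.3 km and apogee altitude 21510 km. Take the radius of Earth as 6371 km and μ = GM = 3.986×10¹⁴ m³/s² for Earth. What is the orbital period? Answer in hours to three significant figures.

r_p = 6371 + 609.3 = 6980.3 km = 6.9803×10⁶ m.
r_a = 6371 + 21510 = 27881 km = 2.7881×10⁷ m.
Semi-major axis a = (r_p + r_a)/2 = (6980.3 + 27881)/2 = 17431 km = 1.743×10⁷ m.
By Kepler's third law T = 2π√(a³/μ) = 2π × 3.645×10³ = 2.290×10⁴ s.
= 6.362 hours.

T ≈ 6.36 hours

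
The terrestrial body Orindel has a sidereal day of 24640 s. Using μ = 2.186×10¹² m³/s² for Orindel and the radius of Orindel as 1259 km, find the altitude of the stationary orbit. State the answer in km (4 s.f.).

h_sync ≈ 1968 km

A synchronous orbit has period T, so by Kepler's third law a = (μT²/4π²)^(1/3).
μT²/4π² = 2.186×10¹² × (2.464×10⁴)² / 39.48 = 3.362×10¹⁹ m³.
a = 3.227×10⁶ m = 3227.4 km.
Altitude h = a − R = 3227.4 − 1259 = 1968.4 km.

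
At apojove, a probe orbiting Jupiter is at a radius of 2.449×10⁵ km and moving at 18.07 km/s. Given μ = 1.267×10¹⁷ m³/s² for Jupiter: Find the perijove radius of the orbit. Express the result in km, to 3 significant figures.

r_a = 2.449×10⁸ m.
Specific energy ε = v²/2 − μ/r = -3.541×10⁸ J/kg, so a = −μ/(2ε) = 1.789×10⁸ m.
The apsides satisfy r_p + r_a = 2a, so the perijove radius is 2a − r_a = 1.129×10⁸ m = 1.1292×10⁵ km.

perijove radius ≈ 1.13×10⁵ km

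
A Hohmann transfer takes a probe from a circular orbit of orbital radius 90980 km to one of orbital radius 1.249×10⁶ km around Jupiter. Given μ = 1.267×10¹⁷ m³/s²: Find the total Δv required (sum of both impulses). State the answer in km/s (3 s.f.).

Δv_total ≈ 20.0 km/s

r₁ = 90980 km = 9.098×10⁷ m.
r₂ = 1.249×10⁶ km = 1.249×10⁹ m.
Transfer ellipse a_t = (r₁ + r₂)/2 = 6.700×10⁸ m.
At r₁: circular v_c1 = √(μ/r₁) = 37320 m/s; transfer-perijove v_p = √[μ(2/r₁ − 1/a_t)] = 50950 m/s.
Δv₁ = v_p − v_c1 = 13630 m/s.
At r₂: circular v_c2 = √(μ/r₂) = 10070 m/s; transfer-apojove v_a = √[μ(2/r₂ − 1/a_t)] = 3711 m/s.
Δv₂ = v_c2 − v_a = 6360 m/s.
Total Δv = Δv₁ + Δv₂ = 19990 m/s = 19.99 km/s.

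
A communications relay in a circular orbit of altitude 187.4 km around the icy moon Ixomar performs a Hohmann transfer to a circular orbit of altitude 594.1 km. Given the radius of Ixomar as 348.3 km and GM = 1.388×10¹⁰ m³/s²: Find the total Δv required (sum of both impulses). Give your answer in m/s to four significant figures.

r₁ = 348.3 + 187.4 = 535.70 km = 5.3570×10⁵ m.
r₂ = 348.3 + 594.1 = 942.40 km = 9.4240×10⁵ m.
Transfer ellipse a_t = (r₁ + r₂)/2 = 7.390×10⁵ m.
At r₁: circular v_c1 = √(μ/r₁) = 161.0 m/s; transfer-periapsis v_p = √[μ(2/r₁ − 1/a_t)] = 181.8 m/s.
Δv₁ = v_p − v_c1 = 20.80 m/s.
At r₂: circular v_c2 = √(μ/r₂) = 121.4 m/s; transfer-apoapsis v_a = √[μ(2/r₂ − 1/a_t)] = 103.3 m/s.
Δv₂ = v_c2 − v_a = 18.04 m/s.
Total Δv = Δv₁ + Δv₂ = 38.84 m/s.

Δv_total ≈ 38.84 m/s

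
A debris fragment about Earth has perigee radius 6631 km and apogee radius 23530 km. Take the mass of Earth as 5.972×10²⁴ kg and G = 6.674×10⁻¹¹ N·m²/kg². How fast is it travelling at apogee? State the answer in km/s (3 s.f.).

μ = GM = 6.674×10⁻¹¹ × 5.972×10²⁴ = 3.986×10¹⁴ m³/s².
Semi-major axis a = (r_p + r_a)/2 = 15080 km = 1.508×10⁷ m.
Vis-viva: v² = μ(2/r − 1/a) = 3.986×10¹⁴ × (8.500×10⁻⁸ − 6.631×10⁻⁸) = 7.448×10⁶ m²/s².
v = 2729 m/s = 2.729 km/s.

v ≈ 2.73 km/s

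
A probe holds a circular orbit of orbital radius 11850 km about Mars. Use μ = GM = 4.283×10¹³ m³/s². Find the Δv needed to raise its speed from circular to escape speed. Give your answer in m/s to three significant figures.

Δv ≈ 787 m/s

r = 11850 km = 1.185×10⁷ m.
Circular speed v_c = √(μ/r) = 1901 m/s.
Escape speed v_esc = √(2μ/r) = √2 × v_c = 2689 m/s.
Δv = v_esc − v_c = 787.5 m/s.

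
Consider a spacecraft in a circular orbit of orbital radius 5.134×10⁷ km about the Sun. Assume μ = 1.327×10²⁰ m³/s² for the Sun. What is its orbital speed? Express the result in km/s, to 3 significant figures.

r = 5.134×10⁷ km = 5.134×10¹⁰ m.
For a circular orbit v = √(μ/r) = √(1.327×10²⁰ / 5.134×10¹⁰) = √(2.585×10⁹) = 50840 m/s.
That is 50.84 km/s.

v ≈ 50.8 km/s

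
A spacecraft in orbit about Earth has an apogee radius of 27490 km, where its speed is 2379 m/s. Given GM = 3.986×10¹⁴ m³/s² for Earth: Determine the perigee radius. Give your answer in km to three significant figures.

perigee radius ≈ 6670 km

r_a = 2.749×10⁷ m.
Specific energy ε = v²/2 − μ/r = -1.167×10⁷ J/kg, so a = −μ/(2ε) = 1.708×10⁷ m.
The apsides satisfy r_p + r_a = 2a, so the perigee radius is 2a − r_a = 6.666×10⁶ m = 6666.0 km.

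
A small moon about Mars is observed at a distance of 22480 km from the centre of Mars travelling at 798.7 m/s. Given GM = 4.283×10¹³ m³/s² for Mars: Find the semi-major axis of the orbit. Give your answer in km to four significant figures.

r = 2.248×10⁷ m.
Vis-viva rearranged: 1/a = 2/r − v²/μ = 8.897×10⁻⁸ − 1.489×10⁻⁸ = 7.407×10⁻⁸ m⁻¹.
a = 1.350×10⁷ m = 13500 km.

a ≈ 13500 km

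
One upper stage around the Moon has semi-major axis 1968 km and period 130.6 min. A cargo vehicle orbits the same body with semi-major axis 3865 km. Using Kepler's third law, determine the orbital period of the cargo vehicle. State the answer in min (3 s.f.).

Kepler's third law: T² ∝ a³, so T₂ = T₁ (a₂/a₁)^(3/2).
a₂/a₁ = 1.964, (a₂/a₁)^(3/2) = 2.752.
T₂ = 130.6 × 2.752 = 359.4 min.

T₂ ≈ 359 min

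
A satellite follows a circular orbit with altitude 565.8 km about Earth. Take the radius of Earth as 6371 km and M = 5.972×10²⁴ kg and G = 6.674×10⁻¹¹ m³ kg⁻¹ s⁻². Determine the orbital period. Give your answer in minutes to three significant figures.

T ≈ 95.8 minutes

μ = GM = 6.674×10⁻¹¹ × 5.972×10²⁴ = 3.986×10¹⁴ m³/s².
r = 6371 + 565.8 = 6936.8 km = 6.9368×10⁶ m.
Kepler's third law: T = 2π√(r³/μ) = 2π√((6.937×10⁶)³ / 3.986×10¹⁴).
r³/μ = 8.375×10⁵ s², so T = 2π × 9.151×10² = 5.750×10³ s.
Converting: 5.750×10³ s ÷ 60.00 = 95.83 minutes.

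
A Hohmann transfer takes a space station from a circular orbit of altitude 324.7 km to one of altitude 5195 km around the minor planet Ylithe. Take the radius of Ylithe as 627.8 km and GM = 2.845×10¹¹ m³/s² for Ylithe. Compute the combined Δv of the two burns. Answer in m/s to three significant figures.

Δv_total ≈ 274 m/s

r₁ = 627.8 + 324.7 = 952.50 km = 9.5250×10⁵ m.
r₂ = 627.8 + 5195 = 5822.8 km = 5.8228×10⁶ m.
Transfer ellipse a_t = (r₁ + r₂)/2 = 3.388×10⁶ m.
At r₁: circular v_c1 = √(μ/r₁) = 546.5 m/s; transfer-periapsis v_p = √[μ(2/r₁ − 1/a_t)] = 716.5 m/s.
Δv₁ = v_p − v_c1 = 170.0 m/s.
At r₂: circular v_c2 = √(μ/r₂) = 221.0 m/s; transfer-apoapsis v_a = √[μ(2/r₂ − 1/a_t)] = 117.2 m/s.
Δv₂ = v_c2 − v_a = 103.8 m/s.
Total Δv = Δv₁ + Δv₂ = 273.8 m/s.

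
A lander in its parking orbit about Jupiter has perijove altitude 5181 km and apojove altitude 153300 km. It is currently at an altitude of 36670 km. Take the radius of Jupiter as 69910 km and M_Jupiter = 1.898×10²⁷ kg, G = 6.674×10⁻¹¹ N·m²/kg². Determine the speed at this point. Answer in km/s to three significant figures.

μ = GM = 6.674×10⁻¹¹ × 1.898×10²⁷ = 1.267×10¹⁷ m³/s².
r_p = 69910 + 5181 = 75091 km = 7.5091×10⁷ m.
r_a = 69910 + 153300 = 223210 km = 2.2321×10⁸ m.
r = 69910 + 36670 = 1.0658×10⁵ km = 1.066×10⁸ m.
Semi-major axis a = (r_p + r_a)/2 = 1.4915×10⁵ km = 1.492×10⁸ m.
Vis-viva: v² = μ(2/r − 1/a) = 1.267×10¹⁷ × (1.877×10⁻⁸ − 6.705×10⁻⁹) = 1.528×10⁹ m²/s².
v = 39090 m/s = 39.09 km/s.

v ≈ 39.1 km/s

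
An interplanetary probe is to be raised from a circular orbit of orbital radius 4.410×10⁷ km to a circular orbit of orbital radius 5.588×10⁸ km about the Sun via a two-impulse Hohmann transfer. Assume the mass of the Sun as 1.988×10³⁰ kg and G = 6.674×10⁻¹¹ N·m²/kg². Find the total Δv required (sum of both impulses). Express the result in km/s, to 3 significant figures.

Δv_total ≈ 29.3 km/s

μ = GM = 6.674×10⁻¹¹ × 1.988×10³⁰ = 1.327×10²⁰ m³/s².
r₁ = 4.410×10⁷ km = 4.410×10¹⁰ m.
r₂ = 5.588×10⁸ km = 5.588×10¹¹ m.
Transfer ellipse a_t = (r₁ + r₂)/2 = 3.014×10¹¹ m.
At r₁: circular v_c1 = √(μ/r₁) = 54850 m/s; transfer-perihelion v_p = √[μ(2/r₁ − 1/a_t)] = 74680 m/s.
Δv₁ = v_p − v_c1 = 19830 m/s.
At r₂: circular v_c2 = √(μ/r₂) = 15410 m/s; transfer-aphelion v_a = √[μ(2/r₂ − 1/a_t)] = 5894 m/s.
Δv₂ = v_c2 − v_a = 9515 m/s.
Total Δv = Δv₁ + Δv₂ = 29340 m/s = 29.34 km/s.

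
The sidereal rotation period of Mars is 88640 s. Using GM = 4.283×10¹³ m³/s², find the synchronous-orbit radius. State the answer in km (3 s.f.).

A synchronous orbit has period T, so by Kepler's third law a = (μT²/4π²)^(1/3).
μT²/4π² = 4.283×10¹³ × (8.864×10⁴)² / 39.48 = 8.524×10²¹ m³.
a = 2.043×10⁷ m = 20428 km.

r_sync ≈ 20400 km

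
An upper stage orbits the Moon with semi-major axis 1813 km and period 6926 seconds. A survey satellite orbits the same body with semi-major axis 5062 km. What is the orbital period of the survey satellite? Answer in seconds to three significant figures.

Kepler's third law: T² ∝ a³, so T₂ = T₁ (a₂/a₁)^(3/2).
a₂/a₁ = 2.792, (a₂/a₁)^(3/2) = 4.665.
T₂ = 6926 × 4.665 = 32310 seconds.

T₂ ≈ 32300 seconds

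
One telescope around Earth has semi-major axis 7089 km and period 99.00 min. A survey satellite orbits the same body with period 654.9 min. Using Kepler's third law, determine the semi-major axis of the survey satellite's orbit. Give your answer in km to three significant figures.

Kepler's third law: a³ ∝ T², so a₂ = a₁ (T₂/T₁)^(2/3).
T₂/T₁ = 6.615, (T₂/T₁)^(2/3) = 3.524.
a₂ = 7089 × 3.524 = 24980 km.

a₂ ≈ 25000 km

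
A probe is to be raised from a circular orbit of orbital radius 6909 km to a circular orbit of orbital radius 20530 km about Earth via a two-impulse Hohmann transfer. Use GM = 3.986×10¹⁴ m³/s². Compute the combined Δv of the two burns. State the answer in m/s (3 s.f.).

Δv_total ≈ 2980 m/s

r₁ = 6909 km = 6.909×10⁶ m.
r₂ = 20530 km = 2.053×10⁷ m.
Transfer ellipse a_t = (r₁ + r₂)/2 = 1.372×10⁷ m.
At r₁: circular v_c1 = √(μ/r₁) = 7596 m/s; transfer-perigee v_p = √[μ(2/r₁ − 1/a_t)] = 9292 m/s.
Δv₁ = v_p − v_c1 = 1696 m/s.
At r₂: circular v_c2 = √(μ/r₂) = 4406 m/s; transfer-apogee v_a = √[μ(2/r₂ − 1/a_t)] = 3127 m/s.
Δv₂ = v_c2 − v_a = 1279 m/s.
Total Δv = Δv₁ + Δv₂ = 2975 m/s.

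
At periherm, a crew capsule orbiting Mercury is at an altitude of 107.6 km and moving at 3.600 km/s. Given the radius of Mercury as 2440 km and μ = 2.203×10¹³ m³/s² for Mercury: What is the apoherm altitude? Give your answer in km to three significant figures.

apoherm altitude ≈ 5180 km

r_p = 2440 + 107.6 = 2547.6 km = 2.548×10⁶ m.
Specific energy ε = v²/2 − μ/r = -2.167×10⁶ J/kg, so a = −μ/(2ε) = 5.082×10⁶ m.
The apsides satisfy r_p + r_a = 2a, so the apoherm radius is 2a − r_p = 7.617×10⁶ m = 7616.9 km.
Apoherm altitude = 7616.9 − 2440 = 5176.9 km.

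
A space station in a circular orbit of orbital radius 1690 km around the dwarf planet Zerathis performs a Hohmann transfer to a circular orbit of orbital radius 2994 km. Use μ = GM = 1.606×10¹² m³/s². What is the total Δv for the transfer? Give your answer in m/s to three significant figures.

r₁ = 1690 km = 1.690×10⁶ m.
r₂ = 2994 km = 2.994×10⁶ m.
Transfer ellipse a_t = (r₁ + r₂)/2 = 2.342×10⁶ m.
At r₁: circular v_c1 = √(μ/r₁) = 974.8 m/s; transfer-periapsis v_p = √[μ(2/r₁ − 1/a_t)] = 1102 m/s.
Δv₁ = v_p − v_c1 = 127.4 m/s.
At r₂: circular v_c2 = √(μ/r₂) = 732.4 m/s; transfer-apoapsis v_a = √[μ(2/r₂ − 1/a_t)] = 622.2 m/s.
Δv₂ = v_c2 − v_a = 110.2 m/s.
Total Δv = Δv₁ + Δv₂ = 237.6 m/s.

Δv_total ≈ 238 m/s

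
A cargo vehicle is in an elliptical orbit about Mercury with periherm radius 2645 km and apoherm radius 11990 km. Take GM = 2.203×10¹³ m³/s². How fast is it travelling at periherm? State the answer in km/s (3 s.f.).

v ≈ 3.69 km/s

Semi-major axis a = (r_p + r_a)/2 = 7317.5 km = 7.318×10⁶ m.
Vis-viva: v² = μ(2/r − 1/a) = 2.203×10¹³ × (7.561×10⁻⁷ − 1.367×10⁻⁷) = 1.365×10⁷ m²/s².
v = 3694 m/s = 3.694 km/s.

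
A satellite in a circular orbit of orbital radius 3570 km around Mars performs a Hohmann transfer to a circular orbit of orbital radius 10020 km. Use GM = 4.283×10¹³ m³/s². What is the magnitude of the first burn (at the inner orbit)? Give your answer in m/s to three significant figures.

Δv ≈ 742 m/s

r₁ = 3570 km = 3.570×10⁶ m.
r₂ = 10020 km = 1.002×10⁷ m.
Transfer ellipse a_t = (r₁ + r₂)/2 = 6.795×10⁶ m.
At r₁: circular v_c1 = √(μ/r₁) = 3464 m/s; transfer-periapsis v_p = √[μ(2/r₁ − 1/a_t)] = 4206 m/s.
Δv₁ = v_p − v_c1 = 742.4 m/s.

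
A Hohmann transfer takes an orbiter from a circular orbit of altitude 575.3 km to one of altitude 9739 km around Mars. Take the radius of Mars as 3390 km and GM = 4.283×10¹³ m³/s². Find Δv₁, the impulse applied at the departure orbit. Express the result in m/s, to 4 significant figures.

Δv ≈ 786.7 m/s

r₁ = 3390 + 575.3 = 3965.3 km = 3.9653×10⁶ m.
r₂ = 3390 + 9739 = 13129 km = 1.3129×10⁷ m.
Transfer ellipse a_t = (r₁ + r₂)/2 = 8.547×10⁶ m.
At r₁: circular v_c1 = √(μ/r₁) = 3287 m/s; transfer-periapsis v_p = √[μ(2/r₁ − 1/a_t)] = 4073 m/s.
Δv₁ = v_p − v_c1 = 786.7 m/s.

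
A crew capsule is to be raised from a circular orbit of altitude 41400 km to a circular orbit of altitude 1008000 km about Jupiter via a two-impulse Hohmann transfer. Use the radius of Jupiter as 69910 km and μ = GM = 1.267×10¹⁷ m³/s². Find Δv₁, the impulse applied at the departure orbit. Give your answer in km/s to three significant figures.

r₁ = 69910 + 41400 = 111310 km = 1.1131×10⁸ m.
r₂ = 69910 + 1008000 = 1077900 km = 1.0779×10⁹ m.
Transfer ellipse a_t = (r₁ + r₂)/2 = 5.946×10⁸ m.
At r₁: circular v_c1 = √(μ/r₁) = 33740 m/s; transfer-perijove v_p = √[μ(2/r₁ − 1/a_t)] = 45430 m/s.
Δv₁ = v_p − v_c1 = 11690 m/s.
= 11.69 km/s.

Δv ≈ 11.7 km/s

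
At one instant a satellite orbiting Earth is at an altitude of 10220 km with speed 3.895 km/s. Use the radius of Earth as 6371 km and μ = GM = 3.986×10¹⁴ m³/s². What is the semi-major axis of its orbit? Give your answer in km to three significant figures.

r = 6371 + 10220 = 16591 km = 1.659×10⁷ m.
Specific orbital energy ε = v²/2 − μ/r = (3895)²/2 − 3.986×10¹⁴/1.659×10⁷ = -1.644×10⁷ J/kg.
Since ε = −μ/(2a), a = −μ/(2ε) = 1.212×10⁷ m = 12123 km.

a ≈ 12100 km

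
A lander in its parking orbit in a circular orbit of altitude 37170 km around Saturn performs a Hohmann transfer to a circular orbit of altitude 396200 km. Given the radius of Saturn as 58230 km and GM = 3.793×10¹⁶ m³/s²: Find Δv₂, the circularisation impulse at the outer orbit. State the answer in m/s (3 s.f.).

Δv ≈ 3750 m/s

r₁ = 58230 + 37170 = 95400 km = 9.5400×10⁷ m.
r₂ = 58230 + 396200 = 454430 km = 4.5443×10⁸ m.
Transfer ellipse a_t = (r₁ + r₂)/2 = 2.749×10⁸ m.
At r₁: circular v_c1 = √(μ/r₁) = 19940 m/s; transfer-perikrone v_p = √[μ(2/r₁ − 1/a_t)] = 25640 m/s.
At r₂: circular v_c2 = √(μ/r₂) = 9136 m/s; transfer-apokrone v_a = √[μ(2/r₂ − 1/a_t)] = 5382 m/s.
Δv₂ = v_c2 − v_a = 3754 m/s.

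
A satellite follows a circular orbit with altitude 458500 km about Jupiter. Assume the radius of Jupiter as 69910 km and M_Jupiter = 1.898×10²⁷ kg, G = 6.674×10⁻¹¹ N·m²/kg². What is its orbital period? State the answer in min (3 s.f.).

T ≈ 3570 min

μ = GM = 6.674×10⁻¹¹ × 1.898×10²⁷ = 1.267×10¹⁷ m³/s².
r = 69910 + 458500 = 528410 km = 5.2841×10⁸ m.
Kepler's third law: T = 2π√(r³/μ) = 2π√((5.284×10⁸)³ / 1.267×10¹⁷).
r³/μ = 1.165×10⁹ s², so T = 2π × 3.413×10⁴ = 2.144×10⁵ s.
Converting: 2.144×10⁵ s ÷ 60.00 = 3574 min.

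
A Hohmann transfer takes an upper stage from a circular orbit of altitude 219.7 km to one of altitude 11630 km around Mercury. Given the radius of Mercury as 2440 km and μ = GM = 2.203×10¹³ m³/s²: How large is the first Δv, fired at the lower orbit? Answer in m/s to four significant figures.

r₁ = 2440 + 219.7 = 2659.7 km = 2.6597×10⁶ m.
r₂ = 2440 + 11630 = 14070 km = 1.4070×10⁷ m.
Transfer ellipse a_t = (r₁ + r₂)/2 = 8.365×10⁶ m.
At r₁: circular v_c1 = √(μ/r₁) = 2878 m/s; transfer-periherm v_p = √[μ(2/r₁ − 1/a_t)] = 3733 m/s.
Δv₁ = v_p − v_c1 = 854.6 m/s.

Δv ≈ 854.6 m/s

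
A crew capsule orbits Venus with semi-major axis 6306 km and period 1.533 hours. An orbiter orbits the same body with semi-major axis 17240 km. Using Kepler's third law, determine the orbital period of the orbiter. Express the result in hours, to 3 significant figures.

Kepler's third law: T² ∝ a³, so T₂ = T₁ (a₂/a₁)^(3/2).
a₂/a₁ = 2.734, (a₂/a₁)^(3/2) = 4.520.
T₂ = 1.533 × 4.520 = 6.930 hours.

T₂ ≈ 6.93 hours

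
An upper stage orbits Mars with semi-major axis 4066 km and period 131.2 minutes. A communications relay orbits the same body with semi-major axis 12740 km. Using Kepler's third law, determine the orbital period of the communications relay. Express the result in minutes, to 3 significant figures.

T₂ ≈ 728 minutes

Kepler's third law: T² ∝ a³, so T₂ = T₁ (a₂/a₁)^(3/2).
a₂/a₁ = 3.133, (a₂/a₁)^(3/2) = 5.546.
T₂ = 131.2 × 5.546 = 727.7 minutes.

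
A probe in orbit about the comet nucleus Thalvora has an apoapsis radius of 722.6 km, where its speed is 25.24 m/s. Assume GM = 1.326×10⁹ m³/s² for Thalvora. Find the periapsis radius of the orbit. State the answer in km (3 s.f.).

periapsis radius ≈ 152 km

r_a = 7.226×10⁵ m.
Specific energy ε = v²/2 − μ/r = -1.517×10³ J/kg, so a = −μ/(2ε) = 4.372×10⁵ m.
The apsides satisfy r_p + r_a = 2a, so the periapsis radius is 2a − r_a = 1.518×10⁵ m = 151.78 km.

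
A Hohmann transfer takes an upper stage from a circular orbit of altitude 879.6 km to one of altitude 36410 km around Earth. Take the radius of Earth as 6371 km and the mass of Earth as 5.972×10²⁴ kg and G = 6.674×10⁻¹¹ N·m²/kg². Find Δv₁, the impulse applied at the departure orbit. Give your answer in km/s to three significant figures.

Δv ≈ 2.28 km/s

μ = GM = 6.674×10⁻¹¹ × 5.972×10²⁴ = 3.986×10¹⁴ m³/s².
r₁ = 6371 + 879.6 = 7250.6 km = 7.2506×10⁶ m.
r₂ = 6371 + 36410 = 42781 km = 4.2781×10⁷ m.
Transfer ellipse a_t = (r₁ + r₂)/2 = 2.502×10⁷ m.
At r₁: circular v_c1 = √(μ/r₁) = 7414 m/s; transfer-perigee v_p = √[μ(2/r₁ − 1/a_t)] = 9696 m/s.
Δv₁ = v_p − v_c1 = 2282 m/s.
= 2.282 km/s.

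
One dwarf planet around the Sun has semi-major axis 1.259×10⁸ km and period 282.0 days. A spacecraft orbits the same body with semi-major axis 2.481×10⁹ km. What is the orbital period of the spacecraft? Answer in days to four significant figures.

Kepler's third law: T² ∝ a³, so T₂ = T₁ (a₂/a₁)^(3/2).
a₂/a₁ = 19.71, (a₂/a₁)^(3/2) = 87.48.
T₂ = 282.0 × 87.48 = 24670 days.

T₂ ≈ 24670 days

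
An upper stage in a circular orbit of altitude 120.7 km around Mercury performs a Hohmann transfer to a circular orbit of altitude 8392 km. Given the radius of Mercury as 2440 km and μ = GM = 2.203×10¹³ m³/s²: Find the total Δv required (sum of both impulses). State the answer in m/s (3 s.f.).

r₁ = 2440 + 120.7 = 2560.7 km = 2.5607×10⁶ m.
r₂ = 2440 + 8392 = 10832 km = 1.0832×10⁷ m.
Transfer ellipse a_t = (r₁ + r₂)/2 = 6.696×10⁶ m.
At r₁: circular v_c1 = √(μ/r₁) = 2933 m/s; transfer-periherm v_p = √[μ(2/r₁ − 1/a_t)] = 3730 m/s.
Δv₁ = v_p − v_c1 = 797.4 m/s.
At r₂: circular v_c2 = √(μ/r₂) = 1426 m/s; transfer-apoherm v_a = √[μ(2/r₂ − 1/a_t)] = 881.9 m/s.
Δv₂ = v_c2 − v_a = 544.2 m/s.
Total Δv = Δv₁ + Δv₂ = 1342 m/s.

Δv_total ≈ 1340 m/s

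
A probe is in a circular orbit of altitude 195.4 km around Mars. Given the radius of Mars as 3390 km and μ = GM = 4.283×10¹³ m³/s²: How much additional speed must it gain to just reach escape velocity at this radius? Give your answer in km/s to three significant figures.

r = 3390 + 195.4 = 3585.4 km = 3.5854×10⁶ m.
Circular speed v_c = √(μ/r) = 3456 m/s.
Escape speed v_esc = √(2μ/r) = √2 × v_c = 4888 m/s.
Δv = v_esc − v_c = 1432 m/s = 1.432 km/s.

Δv ≈ 1.43 km/s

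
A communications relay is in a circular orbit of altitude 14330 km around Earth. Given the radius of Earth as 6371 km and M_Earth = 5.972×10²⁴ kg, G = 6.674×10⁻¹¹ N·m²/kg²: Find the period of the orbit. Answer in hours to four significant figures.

T ≈ 8.234 hours

μ = GM = 6.674×10⁻¹¹ × 5.972×10²⁴ = 3.986×10¹⁴ m³/s².
r = 6371 + 14330 = 20701 km = 2.0701×10⁷ m.
Kepler's third law: T = 2π√(r³/μ) = 2π√((2.070×10⁷)³ / 3.986×10¹⁴).
r³/μ = 2.226×10⁷ s², so T = 2π × 4.718×10³ = 2.964×10⁴ s.
Converting: 2.964×10⁴ s ÷ 3600 = 8.234 hours.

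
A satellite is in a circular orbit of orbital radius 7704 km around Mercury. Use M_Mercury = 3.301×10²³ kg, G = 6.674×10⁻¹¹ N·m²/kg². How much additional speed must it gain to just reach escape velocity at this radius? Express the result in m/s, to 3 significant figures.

μ = GM = 6.674×10⁻¹¹ × 3.301×10²³ = 2.203×10¹³ m³/s².
r = 7704 km = 7.704×10⁶ m.
Circular speed v_c = √(μ/r) = 1691 m/s.
Escape speed v_esc = √(2μ/r) = √2 × v_c = 2392 m/s.
Δv = v_esc − v_c = 700.5 m/s.

Δv ≈ 700 m/s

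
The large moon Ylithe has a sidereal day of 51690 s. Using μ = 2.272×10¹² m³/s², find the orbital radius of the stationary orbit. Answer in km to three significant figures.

r_sync ≈ 5360 km

A synchronous orbit has period T, so by Kepler's third law a = (μT²/4π²)^(1/3).
μT²/4π² = 2.272×10¹² × (5.169×10⁴)² / 39.48 = 1.538×10²⁰ m³.
a = 5.357×10⁶ m = 5357.4 km.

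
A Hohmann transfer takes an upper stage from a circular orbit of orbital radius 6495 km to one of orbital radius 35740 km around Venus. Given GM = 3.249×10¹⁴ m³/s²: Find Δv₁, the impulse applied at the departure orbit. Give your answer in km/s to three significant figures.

r₁ = 6495 km = 6.495×10⁶ m.
r₂ = 35740 km = 3.574×10⁷ m.
Transfer ellipse a_t = (r₁ + r₂)/2 = 2.112×10⁷ m.
At r₁: circular v_c1 = √(μ/r₁) = 7073 m/s; transfer-periapsis v_p = √[μ(2/r₁ − 1/a_t)] = 9201 m/s.
Δv₁ = v_p − v_c1 = 2128 m/s.
= 2.128 km/s.

Δv ≈ 2.13 km/s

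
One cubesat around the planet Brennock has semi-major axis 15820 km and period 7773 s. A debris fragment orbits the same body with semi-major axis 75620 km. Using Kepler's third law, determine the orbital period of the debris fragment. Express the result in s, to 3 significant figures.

Kepler's third law: T² ∝ a³, so T₂ = T₁ (a₂/a₁)^(3/2).
a₂/a₁ = 4.780, (a₂/a₁)^(3/2) = 10.45.
T₂ = 7773 × 10.45 = 81230 s.

T₂ ≈ 81200 s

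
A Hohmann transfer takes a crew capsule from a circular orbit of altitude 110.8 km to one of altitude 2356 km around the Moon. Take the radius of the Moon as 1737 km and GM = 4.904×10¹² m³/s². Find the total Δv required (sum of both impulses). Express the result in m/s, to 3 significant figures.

r₁ = 1737 + 110.8 = 1847.8 km = 1.8478×10⁶ m.
r₂ = 1737 + 2356 = 4093.0 km = 4.0930×10⁶ m.
Transfer ellipse a_t = (r₁ + r₂)/2 = 2.970×10⁶ m.
At r₁: circular v_c1 = √(μ/r₁) = 1629 m/s; transfer-perilune v_p = √[μ(2/r₁ − 1/a_t)] = 1912 m/s.
Δv₁ = v_p − v_c1 = 283.2 m/s.
At r₂: circular v_c2 = √(μ/r₂) = 1095 m/s; transfer-apolune v_a = √[μ(2/r₂ − 1/a_t)] = 863.3 m/s.
Δv₂ = v_c2 − v_a = 231.3 m/s.
Total Δv = Δv₁ + Δv₂ = 514.5 m/s.

Δv_total ≈ 514 m/s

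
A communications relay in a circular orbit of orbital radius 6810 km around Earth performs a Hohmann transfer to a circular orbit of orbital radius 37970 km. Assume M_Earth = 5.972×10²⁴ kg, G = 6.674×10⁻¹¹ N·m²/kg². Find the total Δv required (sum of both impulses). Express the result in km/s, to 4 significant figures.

Δv_total ≈ 3.765 km/s

μ = GM = 6.674×10⁻¹¹ × 5.972×10²⁴ = 3.986×10¹⁴ m³/s².
r₁ = 6810 km = 6.810×10⁶ m.
r₂ = 37970 km = 3.797×10⁷ m.
Transfer ellipse a_t = (r₁ + r₂)/2 = 2.239×10⁷ m.
At r₁: circular v_c1 = √(μ/r₁) = 7650 m/s; transfer-perigee v_p = √[μ(2/r₁ − 1/a_t)] = 9963 m/s.
Δv₁ = v_p − v_c1 = 2312 m/s.
At r₂: circular v_c2 = √(μ/r₂) = 3240 m/s; transfer-apogee v_a = √[μ(2/r₂ − 1/a_t)] = 1787 m/s.
Δv₂ = v_c2 − v_a = 1453 m/s.
Total Δv = Δv₁ + Δv₂ = 3765 m/s = 3.765 km/s.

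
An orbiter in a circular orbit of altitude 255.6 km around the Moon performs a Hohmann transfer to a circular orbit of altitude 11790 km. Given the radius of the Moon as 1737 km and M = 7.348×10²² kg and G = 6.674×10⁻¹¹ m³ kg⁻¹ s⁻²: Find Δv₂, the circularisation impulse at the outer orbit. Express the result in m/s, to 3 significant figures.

μ = GM = 6.674×10⁻¹¹ × 7.348×10²² = 4.904×10¹² m³/s².
r₁ = 1737 + 255.6 = 1992.6 km = 1.9926×10⁶ m.
r₂ = 1737 + 11790 = 13527 km = 1.3527×10⁷ m.
Transfer ellipse a_t = (r₁ + r₂)/2 = 7.760×10⁶ m.
At r₁: circular v_c1 = √(μ/r₁) = 1569 m/s; transfer-perilune v_p = √[μ(2/r₁ − 1/a_t)] = 2071 m/s.
At r₂: circular v_c2 = √(μ/r₂) = 602.1 m/s; transfer-apolune v_a = √[μ(2/r₂ − 1/a_t)] = 305.1 m/s.
Δv₂ = v_c2 − v_a = 297.0 m/s.

Δv ≈ 297 m/s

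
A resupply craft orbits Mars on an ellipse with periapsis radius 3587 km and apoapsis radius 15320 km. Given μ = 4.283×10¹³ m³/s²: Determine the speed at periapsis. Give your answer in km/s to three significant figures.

Semi-major axis a = (r_p + r_a)/2 = 9453.5 km = 9.454×10⁶ m.
Vis-viva: v² = μ(2/r − 1/a) = 4.283×10¹³ × (5.576×10⁻⁷ − 1.058×10⁻⁷) = 1.935×10⁷ m²/s².
v = 4399 m/s = 4.399 km/s.

v ≈ 4.40 km/s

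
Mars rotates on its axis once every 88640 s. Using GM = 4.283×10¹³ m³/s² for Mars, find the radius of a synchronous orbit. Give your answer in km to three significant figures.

A synchronous orbit has period T, so by Kepler's third law a = (μT²/4π²)^(1/3).
μT²/4π² = 4.283×10¹³ × (8.864×10⁴)² / 39.48 = 8.524×10²¹ m³.
a = 2.043×10⁷ m = 20428 km.

r_sync ≈ 20400 km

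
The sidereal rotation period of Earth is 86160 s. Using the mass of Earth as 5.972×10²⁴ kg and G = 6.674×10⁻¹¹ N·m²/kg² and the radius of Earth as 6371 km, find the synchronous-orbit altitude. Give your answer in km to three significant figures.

μ = GM = 6.674×10⁻¹¹ × 5.972×10²⁴ = 3.986×10¹⁴ m³/s².
A synchronous orbit has period T, so by Kepler's third law a = (μT²/4π²)^(1/3).
μT²/4π² = 3.986×10¹⁴ × (8.616×10⁴)² / 39.48 = 7.495×10²² m³.
a = 4.216×10⁷ m = 42162 km.
Altitude h = a − R = 42162 − 6371 = 35791 km.

h_sync ≈ 35800 km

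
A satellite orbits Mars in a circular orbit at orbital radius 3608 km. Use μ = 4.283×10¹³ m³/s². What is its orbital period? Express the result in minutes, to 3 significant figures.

T ≈ 110 minutes

r = 3608 km = 3.608×10⁶ m.
Kepler's third law: T = 2π√(r³/μ) = 2π√((3.608×10⁶)³ / 4.283×10¹³).
r³/μ = 1.097×10⁶ s², so T = 2π × 1.047×10³ = 6.580×10³ s.
Converting: 6.580×10³ s ÷ 60.00 = 109.7 minutes.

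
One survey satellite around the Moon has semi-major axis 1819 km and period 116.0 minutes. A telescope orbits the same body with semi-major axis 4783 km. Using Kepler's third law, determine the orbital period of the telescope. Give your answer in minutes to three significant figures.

Kepler's third law: T² ∝ a³, so T₂ = T₁ (a₂/a₁)^(3/2).
a₂/a₁ = 2.629, (a₂/a₁)^(3/2) = 4.264.
T₂ = 116.0 × 4.264 = 494.6 minutes.

T₂ ≈ 495 minutes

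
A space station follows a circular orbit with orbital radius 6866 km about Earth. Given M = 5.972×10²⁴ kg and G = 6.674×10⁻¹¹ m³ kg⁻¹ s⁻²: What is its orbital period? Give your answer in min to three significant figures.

T ≈ 94.4 min

μ = GM = 6.674×10⁻¹¹ × 5.972×10²⁴ = 3.986×10¹⁴ m³/s².
r = 6866 km = 6.866×10⁶ m.
Kepler's third law: T = 2π√(r³/μ) = 2π√((6.866×10⁶)³ / 3.986×10¹⁴).
r³/μ = 8.121×10⁵ s², so T = 2π × 9.012×10² = 5.662×10³ s.
Converting: 5.662×10³ s ÷ 60.00 = 94.37 min.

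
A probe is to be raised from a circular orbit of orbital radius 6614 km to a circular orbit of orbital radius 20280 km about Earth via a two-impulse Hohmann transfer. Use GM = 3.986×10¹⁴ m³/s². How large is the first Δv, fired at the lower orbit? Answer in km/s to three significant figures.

r₁ = 6614 km = 6.614×10⁶ m.
r₂ = 20280 km = 2.028×10⁷ m.
Transfer ellipse a_t = (r₁ + r₂)/2 = 1.345×10⁷ m.
At r₁: circular v_c1 = √(μ/r₁) = 7763 m/s; transfer-perigee v_p = √[μ(2/r₁ − 1/a_t)] = 9534 m/s.
Δv₁ = v_p − v_c1 = 1770 m/s.
= 1.770 km/s.

Δv ≈ 1.77 km/s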